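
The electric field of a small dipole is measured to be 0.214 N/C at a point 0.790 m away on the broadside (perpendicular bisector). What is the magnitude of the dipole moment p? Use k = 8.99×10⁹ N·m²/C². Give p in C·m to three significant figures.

p ≈ 1.17×10⁻¹¹ C·m

In the equatorial plane E = kp/r³, so p = Er³/(k).
p = (0.214)·(0.790)³ / (8.99×10⁹) = 1.174×10⁻¹¹ C·m.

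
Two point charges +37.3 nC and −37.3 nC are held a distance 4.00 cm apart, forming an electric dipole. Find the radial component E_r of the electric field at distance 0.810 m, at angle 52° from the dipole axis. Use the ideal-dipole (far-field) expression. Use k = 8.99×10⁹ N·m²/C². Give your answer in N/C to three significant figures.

E_r ≈ 31.1 N/C

Dipole moment p = qd = (3.73×10⁻⁸ C)(0.0400 m) = 1.492×10⁻⁹ C·m.
For a dipole, E_r = (2kp cosθ)/r³.
kp/r³ = (8.99×10⁹)(1.492×10⁻⁹)/(0.810)³ = 25.24 N/C.
E_r = 2·25.24·cos52° = 31.08 N/C.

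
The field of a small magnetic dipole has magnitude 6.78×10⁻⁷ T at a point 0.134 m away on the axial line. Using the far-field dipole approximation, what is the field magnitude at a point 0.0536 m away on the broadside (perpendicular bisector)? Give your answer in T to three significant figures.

Dipole fields scale as 1/r³ in the far field.
The axial field is twice the equatorial field at the same r, so the geometry factor is 1/2.
B₂ = B₁ · (1/2) · (r₁/r₂)³ = 6.78×10⁻⁷ · 0.5 · (0.134/0.0536)³.
(r₁/r₂)³ = (2.5)³ = 15.62.
B₂ ≈ 5.297×10⁻⁶ T.

B ≈ 5.30×10⁻⁶ T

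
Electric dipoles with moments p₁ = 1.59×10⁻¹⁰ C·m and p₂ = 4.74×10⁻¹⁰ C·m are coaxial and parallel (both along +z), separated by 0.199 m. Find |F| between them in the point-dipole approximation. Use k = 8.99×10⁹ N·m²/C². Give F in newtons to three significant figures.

F ≈ 2.59×10⁻⁶ N

On-axis field of dipole 1 at distance r: E = 2kp₁/r³. Force on dipole 2 is F = p₂·dE/dr (gradient along axis).
dE/dr = −6kp₁/r⁴, so |F| = 6kp₁p₂/r⁴ (attractive for aligned moments).
F = 6(8.99×10⁹)(1.59×10⁻¹⁰)(4.74×10⁻¹⁰)/(0.199)⁴ = 2.592×10⁻⁶ N.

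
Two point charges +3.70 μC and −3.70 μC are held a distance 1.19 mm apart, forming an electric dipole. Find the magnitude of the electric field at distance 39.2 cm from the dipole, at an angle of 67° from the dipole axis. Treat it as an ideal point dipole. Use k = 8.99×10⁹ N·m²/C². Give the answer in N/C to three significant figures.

Dipole moment p = qd = (3.70×10⁻⁶ C)(0.00119 m) = 4.403×10⁻⁹ C·m.
At angle θ the dipole field magnitude is E = (kp/r³)·√(1 + 3cos²θ).
kp/r³ = (8.99×10⁹)(4.403×10⁻⁹) / (0.392)³ = 657.1 N/C.
√(1 + 3cos²67°) = √(1 + 3·0.1527) = √1.4580 ≈ 1.2075.
E ≈ 657.1 × 1.207 = 793.5 N/C.

E ≈ 793 N/C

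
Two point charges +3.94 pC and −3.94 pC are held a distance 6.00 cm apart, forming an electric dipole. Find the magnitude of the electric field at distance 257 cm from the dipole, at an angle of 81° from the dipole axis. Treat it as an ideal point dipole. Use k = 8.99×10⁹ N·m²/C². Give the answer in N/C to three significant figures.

E ≈ 1.30×10⁻⁴ N/C

Dipole moment p = qd = (3.94×10⁻¹² C)(0.0600 m) = 2.364×10⁻¹³ C·m.
At angle θ the dipole field magnitude is E = (kp/r³)·√(1 + 3cos²θ).
kp/r³ = (8.99×10⁹)(2.364×10⁻¹³) / (2.57)³ = 1.252×10⁻⁴ N/C.
√(1 + 3cos²81°) = √(1 + 3·0.0245) = √1.0734 ≈ 1.0361.
E ≈ 1.252×10⁻⁴ × 1.036 = 1.297×10⁻⁴ N/C.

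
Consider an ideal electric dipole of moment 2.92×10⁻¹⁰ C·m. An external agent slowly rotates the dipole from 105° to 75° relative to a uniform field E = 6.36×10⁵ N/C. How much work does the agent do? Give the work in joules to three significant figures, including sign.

W ≈ -9.61×10⁻⁵ J

W_ext = ΔU = U(θ₂) − U(θ₁) = −pE cosθ₂ − (−pE cosθ₁) = pE(cosθ₁ − cosθ₂).
W = (2.92×10⁻¹⁰)(6.36×10⁵)·(cos105° − cos75°) = (1.857×10⁻⁴)·(-0.5176) = -9.613×10⁻⁵ J.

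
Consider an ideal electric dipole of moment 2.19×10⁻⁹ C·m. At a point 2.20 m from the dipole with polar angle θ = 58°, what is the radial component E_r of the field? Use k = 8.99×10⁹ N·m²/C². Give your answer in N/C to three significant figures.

E_r ≈ 1.96 N/C

For a dipole, E_r = (2kp cosθ)/r³.
kp/r³ = (8.99×10⁹)(2.19×10⁻⁹)/(2.20)³ = 1.849 N/C.
E_r = 2·1.849·cos58° = 1.960 N/C.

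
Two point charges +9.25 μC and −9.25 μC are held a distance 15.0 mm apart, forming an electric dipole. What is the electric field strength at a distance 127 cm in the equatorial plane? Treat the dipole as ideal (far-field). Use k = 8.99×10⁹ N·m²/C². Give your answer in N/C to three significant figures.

E ≈ 609 N/C

Dipole moment p = qd = (9.25×10⁻⁶ C)(0.0150 m) = 1.388×10⁻⁷ C·m.
On the perpendicular bisector E = kp/r³ (half the axial value at the same distance).
E = (8.99×10⁹)(1.388×10⁻⁷) / (1.27)³ = 609.2 N/C.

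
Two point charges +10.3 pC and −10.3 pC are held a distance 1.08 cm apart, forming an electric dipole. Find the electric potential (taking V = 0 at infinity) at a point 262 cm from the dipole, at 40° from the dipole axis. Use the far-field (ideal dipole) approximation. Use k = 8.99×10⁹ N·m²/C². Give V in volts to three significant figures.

V ≈ 1.12×10⁻⁴ V

Dipole moment p = qd = (1.03×10⁻¹¹ C)(0.0108 m) = 1.112×10⁻¹³ C·m.
The dipole potential is V = kp cosθ / r².
V = (8.99×10⁹)(1.112×10⁻¹³)·cos40° / (2.62)² = 1.116×10⁻⁴ V.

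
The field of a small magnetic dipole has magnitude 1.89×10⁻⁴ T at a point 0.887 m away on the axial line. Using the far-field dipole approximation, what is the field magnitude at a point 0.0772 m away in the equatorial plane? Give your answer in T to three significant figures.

B ≈ 0.143 T

Dipole fields scale as 1/r³ in the far field.
The axial field is twice the equatorial field at the same r, so the geometry factor is 1/2.
B₂ = B₁ · (1/2) · (r₁/r₂)³ = 1.89×10⁻⁴ · 0.5 · (0.887/0.0772)³.
(r₁/r₂)³ = (11.49)³ = 1517.
B₂ ≈ 0.1433 T.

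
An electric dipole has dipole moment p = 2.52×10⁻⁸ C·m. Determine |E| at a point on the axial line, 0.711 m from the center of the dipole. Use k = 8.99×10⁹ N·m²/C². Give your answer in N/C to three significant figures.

On the dipole axis E = 2kp/r³.
E = 2·(8.99×10⁹)(2.52×10⁻⁸) / (0.711)³ = 1261 N/C.

E ≈ 1260 N/C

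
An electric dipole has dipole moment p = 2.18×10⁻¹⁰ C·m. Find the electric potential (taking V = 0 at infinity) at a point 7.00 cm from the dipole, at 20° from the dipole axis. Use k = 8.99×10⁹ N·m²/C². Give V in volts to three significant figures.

V ≈ 376 V

The dipole potential is V = kp cosθ / r².
V = (8.99×10⁹)(2.18×10⁻¹⁰)·cos20° / (0.0700)² = 375.8 V.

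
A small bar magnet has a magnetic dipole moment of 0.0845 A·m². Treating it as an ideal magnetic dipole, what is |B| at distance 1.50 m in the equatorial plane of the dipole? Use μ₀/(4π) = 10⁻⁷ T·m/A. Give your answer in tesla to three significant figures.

B ≈ 2.50×10⁻⁹ T

In the equatorial plane B = (μ₀/4π)·m/r³ (half the axial value).
B = (10⁻⁷)·(0.0845) / (1.50)³ = 2.504×10⁻⁹ T.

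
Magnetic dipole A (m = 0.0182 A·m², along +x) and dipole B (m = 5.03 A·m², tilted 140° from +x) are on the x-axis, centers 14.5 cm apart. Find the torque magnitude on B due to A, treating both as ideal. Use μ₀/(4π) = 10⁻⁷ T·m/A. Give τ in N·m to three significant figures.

τ ≈ 3.86×10⁻⁶ N·m

Dipole B is on the axis of dipole A, so B₁ there is axial: B₁ = (μ₀/4π)·2m₁/r³ along +x.
B₁ = 2(10⁻⁷)(0.0182)/(0.145)³ = 1.194×10⁻⁶ T.
τ = m₂ B₁ sinθ.
τ = (5.03)(1.194×10⁻⁶)·sin140° = 3.860×10⁻⁶ N·m.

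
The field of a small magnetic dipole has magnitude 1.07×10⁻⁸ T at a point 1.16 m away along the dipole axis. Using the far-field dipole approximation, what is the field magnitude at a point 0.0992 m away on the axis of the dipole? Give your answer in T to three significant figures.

Dipole fields scale as 1/r³ in the far field; the geometry is the same at both points.
B₂ = B₁ · (r₁/r₂)³ = 1.07×10⁻⁸ · (1.16/0.0992)³.
(r₁/r₂)³ = (11.69)³ = 1599.
B₂ ≈ 1.711×10⁻⁵ T.

B ≈ 1.71×10⁻⁵ T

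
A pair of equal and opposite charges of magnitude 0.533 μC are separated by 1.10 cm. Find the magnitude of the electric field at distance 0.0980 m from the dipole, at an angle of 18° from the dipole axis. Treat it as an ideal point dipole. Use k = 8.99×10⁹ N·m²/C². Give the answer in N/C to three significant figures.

Dipole moment p = qd = (5.33×10⁻⁷ C)(0.0110 m) = 5.863×10⁻⁹ C·m.
At angle θ the dipole field magnitude is E = (kp/r³)·√(1 + 3cos²θ).
kp/r³ = (8.99×10⁹)(5.863×10⁻⁹) / (0.0980)³ = 5.600×10⁴ N/C.
√(1 + 3cos²18°) = √(1 + 3·0.9045) = √3.7135 ≈ 1.9271.
E ≈ 5.600×10⁴ × 1.927 = 1.079×10⁵ N/C.

E ≈ 1.08×10⁵ N/C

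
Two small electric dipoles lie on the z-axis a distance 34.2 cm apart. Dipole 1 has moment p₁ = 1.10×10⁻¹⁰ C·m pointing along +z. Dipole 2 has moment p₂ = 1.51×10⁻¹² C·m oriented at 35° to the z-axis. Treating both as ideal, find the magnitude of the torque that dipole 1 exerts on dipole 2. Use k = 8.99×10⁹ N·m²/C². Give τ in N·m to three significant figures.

The second dipole sits on the axis of the first, so the field there is axial: E₁ = 2kp₁/r³ along +z.
E₁ = 2(8.99×10⁹)(1.10×10⁻¹⁰)/(0.342)³ = 49.44 N/C.
Torque on the second dipole: τ = p₂ E₁ sinθ.
τ = (1.51×10⁻¹²)(49.44)·sin35° = 4.282×10⁻¹¹ N·m.

τ ≈ 4.28×10⁻¹¹ N·m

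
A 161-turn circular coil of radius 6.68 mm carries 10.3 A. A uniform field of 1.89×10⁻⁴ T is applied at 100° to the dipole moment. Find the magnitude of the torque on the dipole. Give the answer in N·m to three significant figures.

m = NIA = NIπa² = 161·(10.3)·π·(0.00668)² = 0.2325 A·m².
Torque on a magnetic dipole: τ = mB sinθ.
τ = (0.2325)(1.89×10⁻⁴)·sin100° = 4.327×10⁻⁵ N·m.

τ ≈ 4.33×10⁻⁵ N·m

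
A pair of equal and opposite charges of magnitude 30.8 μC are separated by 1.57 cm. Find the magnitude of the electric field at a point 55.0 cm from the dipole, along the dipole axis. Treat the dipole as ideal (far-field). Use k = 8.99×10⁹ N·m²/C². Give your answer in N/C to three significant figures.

E ≈ 5.23×10⁴ N/C

Dipole moment p = qd = (3.08×10⁻⁵ C)(0.0157 m) = 4.836×10⁻⁷ C·m.
On the dipole axis E = 2kp/r³.
E = 2·(8.99×10⁹)(4.836×10⁻⁷) / (0.550)³ = 5.226×10⁴ N/C.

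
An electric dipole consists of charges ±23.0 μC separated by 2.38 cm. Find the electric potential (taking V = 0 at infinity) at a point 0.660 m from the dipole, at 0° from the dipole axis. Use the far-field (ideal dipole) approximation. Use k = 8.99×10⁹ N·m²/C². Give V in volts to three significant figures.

V ≈ 1.13×10⁴ V

Dipole moment p = qd = (2.30×10⁻⁵ C)(0.0238 m) = 5.474×10⁻⁷ C·m.
The dipole potential is V = kp cosθ / r².
V = (8.99×10⁹)(5.474×10⁻⁷)·cos0° / (0.660)² = 1.130×10⁴ V.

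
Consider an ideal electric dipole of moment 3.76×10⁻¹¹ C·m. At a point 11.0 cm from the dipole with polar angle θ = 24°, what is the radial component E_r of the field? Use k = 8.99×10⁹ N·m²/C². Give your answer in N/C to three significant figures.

For a dipole, E_r = (2kp cosθ)/r³.
kp/r³ = (8.99×10⁹)(3.76×10⁻¹¹)/(0.110)³ = 254.0 N/C.
E_r = 2·254.0·cos24° = 464.0 N/C.

E_r ≈ 464 N/C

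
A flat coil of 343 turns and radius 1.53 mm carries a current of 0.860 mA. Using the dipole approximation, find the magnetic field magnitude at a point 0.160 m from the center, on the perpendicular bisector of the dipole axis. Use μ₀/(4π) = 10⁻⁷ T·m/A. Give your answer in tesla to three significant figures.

B ≈ 5.30×10⁻¹¹ T

m = NIA = NIπa² = 343·(8.60×10⁻⁴)·π·(0.00153)² = 2.169×10⁻⁶ A·m².
In the equatorial plane B = (μ₀/4π)·m/r³ (half the axial value).
B = (10⁻⁷)·(2.169×10⁻⁶) / (0.160)³ = 5.295×10⁻¹¹ T.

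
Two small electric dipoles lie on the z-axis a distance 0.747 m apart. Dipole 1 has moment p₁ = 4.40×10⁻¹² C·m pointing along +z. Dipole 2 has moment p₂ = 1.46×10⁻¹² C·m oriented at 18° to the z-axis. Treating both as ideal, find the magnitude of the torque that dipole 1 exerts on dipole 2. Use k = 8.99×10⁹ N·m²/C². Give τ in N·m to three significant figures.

τ ≈ 8.56×10⁻¹⁴ N·m

The second dipole sits on the axis of the first, so the field there is axial: E₁ = 2kp₁/r³ along +z.
E₁ = 2(8.99×10⁹)(4.40×10⁻¹²)/(0.747)³ = 0.1898 N/C.
Torque on the second dipole: τ = p₂ E₁ sinθ.
τ = (1.46×10⁻¹²)(0.1898)·sin18° = 8.563×10⁻¹⁴ N·m.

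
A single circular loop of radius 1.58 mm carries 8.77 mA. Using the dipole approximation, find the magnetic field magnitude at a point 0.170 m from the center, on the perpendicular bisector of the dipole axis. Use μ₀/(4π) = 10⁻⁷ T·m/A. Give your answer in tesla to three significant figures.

B ≈ 1.40×10⁻¹² T

Magnetic moment m = IA = Iπa² = (0.00877)·π·(0.00158)² = 6.878×10⁻⁸ A·m².
In the equatorial plane B = (μ₀/4π)·m/r³ (half the axial value).
B = (10⁻⁷)·(6.878×10⁻⁸) / (0.170)³ = 1.400×10⁻¹² T.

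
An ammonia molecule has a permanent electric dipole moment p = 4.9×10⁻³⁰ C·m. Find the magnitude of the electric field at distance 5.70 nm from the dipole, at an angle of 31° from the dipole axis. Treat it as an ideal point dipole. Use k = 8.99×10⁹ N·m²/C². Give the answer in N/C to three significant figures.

E ≈ 4.26×10⁵ N/C

At angle θ the dipole field magnitude is E = (kp/r³)·√(1 + 3cos²θ).
kp/r³ = (8.99×10⁹)(4.90×10⁻³⁰) / (5.70×10⁻⁹)³ = 2.379×10⁵ N/C.
√(1 + 3cos²31°) = √(1 + 3·0.7347) = √3.2042 ≈ 1.7900.
E ≈ 2.379×10⁵ × 1.790 = 4.258×10⁵ N/C.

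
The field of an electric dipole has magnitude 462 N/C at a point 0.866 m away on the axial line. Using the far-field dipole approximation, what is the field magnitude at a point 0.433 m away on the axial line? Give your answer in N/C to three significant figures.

E ≈ 3700 N/C

Dipole fields scale as 1/r³ in the far field; the geometry is the same at both points.
E₂ = E₁ · (r₁/r₂)³ = 462 · (0.866/0.433)³.
(r₁/r₂)³ = (2)³ = 8.
E₂ ≈ 3696 N/C.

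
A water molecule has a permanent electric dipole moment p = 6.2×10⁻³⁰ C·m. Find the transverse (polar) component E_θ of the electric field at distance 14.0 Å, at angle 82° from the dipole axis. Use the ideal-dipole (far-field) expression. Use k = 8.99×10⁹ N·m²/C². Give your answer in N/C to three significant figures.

E_θ ≈ 2.01×10⁷ N/C

For a dipole, E_θ = (kp sinθ)/r³.
kp/r³ = (8.99×10⁹)(6.20×10⁻³⁰)/(1.40×10⁻⁹)³ = 2.031×10⁷ N/C.
E_θ = 2.031×10⁷·sin82° = 2.012×10⁷ N/C.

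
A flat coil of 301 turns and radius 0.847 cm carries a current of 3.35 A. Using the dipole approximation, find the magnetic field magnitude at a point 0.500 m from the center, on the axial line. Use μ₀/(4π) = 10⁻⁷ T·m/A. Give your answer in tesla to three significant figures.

m = NIA = NIπa² = 301·(3.35)·π·(0.00847)² = 0.2273 A·m².
On axis B = (μ₀/4π)·2m/r³.
B = 2·(10⁻⁷)·(0.2273) / (0.500)³ = 3.637×10⁻⁷ T.

B ≈ 3.64×10⁻⁷ T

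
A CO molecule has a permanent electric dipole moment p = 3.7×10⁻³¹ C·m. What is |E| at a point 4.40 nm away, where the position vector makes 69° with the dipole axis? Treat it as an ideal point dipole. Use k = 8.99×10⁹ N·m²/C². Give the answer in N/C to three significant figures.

At angle θ the dipole field magnitude is E = (kp/r³)·√(1 + 3cos²θ).
kp/r³ = (8.99×10⁹)(3.70×10⁻³¹) / (4.40×10⁻⁹)³ = 3.905×10⁴ N/C.
√(1 + 3cos²69°) = √(1 + 3·0.1284) = √1.3853 ≈ 1.1770.
E ≈ 3.905×10⁴ × 1.177 = 4.596×10⁴ N/C.

E ≈ 4.60×10⁴ N/C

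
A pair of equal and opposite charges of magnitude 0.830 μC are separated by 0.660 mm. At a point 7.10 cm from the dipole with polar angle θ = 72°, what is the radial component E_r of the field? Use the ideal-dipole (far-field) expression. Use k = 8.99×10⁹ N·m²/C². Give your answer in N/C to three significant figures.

Dipole moment p = qd = (8.30×10⁻⁷ C)(6.60×10⁻⁴ m) = 5.478×10⁻¹⁰ C·m.
For a dipole, E_r = (2kp cosθ)/r³.
kp/r³ = (8.99×10⁹)(5.478×10⁻¹⁰)/(0.0710)³ = 1.376×10⁴ N/C.
E_r = 2·1.376×10⁴·cos72° = 8504 N/C.

E_r ≈ 8500 N/C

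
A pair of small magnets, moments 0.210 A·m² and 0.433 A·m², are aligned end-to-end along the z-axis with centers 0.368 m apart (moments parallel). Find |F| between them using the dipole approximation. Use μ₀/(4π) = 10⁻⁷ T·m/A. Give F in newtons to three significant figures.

On-axis B of dipole 1: B = (μ₀/4π)·2m₁/r³. Force on dipole 2: F = m₂·dB/dr.
dB/dr = −(μ₀/4π)·6m₁/r⁴, so |F| = (μ₀/4π)·6m₁m₂/r⁴.
F = 6(10⁻⁷)(0.210)(0.433)/(0.368)⁴ = 2.975×10⁻⁶ N.

F ≈ 2.97×10⁻⁶ N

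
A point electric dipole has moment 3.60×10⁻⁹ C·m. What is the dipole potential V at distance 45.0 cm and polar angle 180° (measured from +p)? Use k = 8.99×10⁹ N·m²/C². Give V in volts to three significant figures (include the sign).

V ≈ -160 V

The dipole potential is V = kp cosθ / r².
V = (8.99×10⁹)(3.60×10⁻⁹)·cos180° / (0.450)² = -159.8 V.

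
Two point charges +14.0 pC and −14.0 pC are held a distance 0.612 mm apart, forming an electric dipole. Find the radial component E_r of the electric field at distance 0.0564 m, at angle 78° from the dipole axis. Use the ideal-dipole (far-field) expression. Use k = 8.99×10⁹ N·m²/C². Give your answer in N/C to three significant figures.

E_r ≈ 0.179 N/C

Dipole moment p = qd = (1.40×10⁻¹¹ C)(6.12×10⁻⁴ m) = 8.568×10⁻¹⁵ C·m.
For a dipole, E_r = (2kp cosθ)/r³.
kp/r³ = (8.99×10⁹)(8.568×10⁻¹⁵)/(0.0564)³ = 0.4293 N/C.
E_r = 2·0.4293·cos78° = 0.1785 N/C.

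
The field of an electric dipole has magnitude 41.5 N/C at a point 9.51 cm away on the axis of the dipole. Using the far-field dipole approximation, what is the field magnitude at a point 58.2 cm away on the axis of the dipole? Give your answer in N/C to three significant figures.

E ≈ 0.181 N/C

Dipole fields scale as 1/r³ in the far field; the geometry is the same at both points.
E₂ = E₁ · (r₁/r₂)³ = 41.5 · (9.51/58.2)³.
(r₁/r₂)³ = (0.1634)³ = 0.004363.
E₂ ≈ 0.1811 N/C.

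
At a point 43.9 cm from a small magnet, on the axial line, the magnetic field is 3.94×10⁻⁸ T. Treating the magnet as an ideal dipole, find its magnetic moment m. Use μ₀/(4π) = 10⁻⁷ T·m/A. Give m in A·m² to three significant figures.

m ≈ 0.0167 A·m²

On axis B = (μ₀/4π)·2m/r³, so m = Br³·4π/(μ₀·2).
m = (3.94×10⁻⁸)·(0.439)³ / (2·10⁻⁷) = 0.01667 A·m².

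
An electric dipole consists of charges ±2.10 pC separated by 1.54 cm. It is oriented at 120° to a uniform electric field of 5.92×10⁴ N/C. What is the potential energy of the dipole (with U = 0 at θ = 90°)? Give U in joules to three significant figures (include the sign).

Dipole moment p = qd = (2.10×10⁻¹² C)(0.0154 m) = 3.234×10⁻¹⁴ C·m.
U = −p·E = −pE cosθ.
U = −(3.234×10⁻¹⁴)(5.92×10⁴)·cos120° = 9.573×10⁻¹⁰ J.

U ≈ 9.57×10⁻¹⁰ J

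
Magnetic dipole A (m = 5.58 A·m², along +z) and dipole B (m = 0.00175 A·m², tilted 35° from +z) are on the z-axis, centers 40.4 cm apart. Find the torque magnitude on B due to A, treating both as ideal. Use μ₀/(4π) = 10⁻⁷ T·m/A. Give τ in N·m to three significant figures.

Dipole B is on the axis of dipole A, so B₁ there is axial: B₁ = (μ₀/4π)·2m₁/r³ along +z.
B₁ = 2(10⁻⁷)(5.58)/(0.404)³ = 1.692×10⁻⁵ T.
τ = m₂ B₁ sinθ.
τ = (0.00175)(1.692×10⁻⁵)·sin35° = 1.699×10⁻⁸ N·m.

τ ≈ 1.70×10⁻⁸ N·m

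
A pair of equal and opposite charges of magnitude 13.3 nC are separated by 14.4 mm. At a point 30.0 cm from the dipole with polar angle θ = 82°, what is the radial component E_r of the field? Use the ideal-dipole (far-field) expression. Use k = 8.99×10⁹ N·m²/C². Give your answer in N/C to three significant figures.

E_r ≈ 17.7 N/C

Dipole moment p = qd = (1.33×10⁻⁸ C)(0.0144 m) = 1.915×10⁻¹⁰ C·m.
For a dipole, E_r = (2kp cosθ)/r³.
kp/r³ = (8.99×10⁹)(1.915×10⁻¹⁰)/(0.300)³ = 63.76 N/C.
E_r = 2·63.76·cos82° = 17.75 N/C.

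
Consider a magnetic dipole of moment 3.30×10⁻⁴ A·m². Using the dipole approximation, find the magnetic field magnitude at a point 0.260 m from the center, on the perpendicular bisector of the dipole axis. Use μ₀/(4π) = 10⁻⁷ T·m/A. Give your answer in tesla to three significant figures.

In the equatorial plane B = (μ₀/4π)·m/r³ (half the axial value).
B = (10⁻⁷)·(3.30×10⁻⁴) / (0.260)³ = 1.878×10⁻⁹ T.

B ≈ 1.88×10⁻⁹ T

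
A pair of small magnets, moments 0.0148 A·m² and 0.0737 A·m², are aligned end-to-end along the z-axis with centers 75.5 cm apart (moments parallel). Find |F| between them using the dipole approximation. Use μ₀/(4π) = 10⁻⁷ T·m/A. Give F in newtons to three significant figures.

On-axis B of dipole 1: B = (μ₀/4π)·2m₁/r³. Force on dipole 2: F = m₂·dB/dr.
dB/dr = −(μ₀/4π)·6m₁/r⁴, so |F| = (μ₀/4π)·6m₁m₂/r⁴.
F = 6(10⁻⁷)(0.0148)(0.0737)/(0.755)⁴ = 2.014×10⁻⁹ N.

F ≈ 2.01×10⁻⁹ N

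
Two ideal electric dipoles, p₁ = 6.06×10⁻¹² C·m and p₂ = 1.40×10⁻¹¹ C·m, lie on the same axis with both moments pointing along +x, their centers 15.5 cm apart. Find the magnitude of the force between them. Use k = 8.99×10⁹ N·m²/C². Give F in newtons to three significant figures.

On-axis field of dipole 1 at distance r: E = 2kp₁/r³. Force on dipole 2 is F = p₂·dE/dr (gradient along axis).
dE/dr = −6kp₁/r⁴, so |F| = 6kp₁p₂/r⁴ (attractive for aligned moments).
F = 6(8.99×10⁹)(6.06×10⁻¹²)(1.40×10⁻¹¹)/(0.155)⁴ = 7.928×10⁻⁹ N.

F ≈ 7.93×10⁻⁹ N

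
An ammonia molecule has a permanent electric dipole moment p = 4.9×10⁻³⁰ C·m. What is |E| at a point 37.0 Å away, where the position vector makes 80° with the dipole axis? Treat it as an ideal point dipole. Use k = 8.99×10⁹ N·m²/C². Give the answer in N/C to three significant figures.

E ≈ 9.08×10⁵ N/C

At angle θ the dipole field magnitude is E = (kp/r³)·√(1 + 3cos²θ).
kp/r³ = (8.99×10⁹)(4.90×10⁻³⁰) / (3.70×10⁻⁹)³ = 8.697×10⁵ N/C.
√(1 + 3cos²80°) = √(1 + 3·0.0302) = √1.0905 ≈ 1.0443.
E ≈ 8.697×10⁵ × 1.044 = 9.081×10⁵ N/C.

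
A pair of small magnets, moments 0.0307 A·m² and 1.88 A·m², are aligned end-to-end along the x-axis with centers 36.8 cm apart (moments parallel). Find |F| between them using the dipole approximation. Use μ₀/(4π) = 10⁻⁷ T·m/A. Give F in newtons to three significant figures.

F ≈ 1.89×10⁻⁶ N

On-axis B of dipole 1: B = (μ₀/4π)·2m₁/r³. Force on dipole 2: F = m₂·dB/dr.
dB/dr = −(μ₀/4π)·6m₁/r⁴, so |F| = (μ₀/4π)·6m₁m₂/r⁴.
F = 6(10⁻⁷)(0.0307)(1.88)/(0.368)⁴ = 1.888×10⁻⁶ N.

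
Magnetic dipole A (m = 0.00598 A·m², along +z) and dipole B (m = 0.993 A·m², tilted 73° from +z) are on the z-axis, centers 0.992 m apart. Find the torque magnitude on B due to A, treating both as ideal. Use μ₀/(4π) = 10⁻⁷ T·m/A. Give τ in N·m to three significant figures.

τ ≈ 1.16×10⁻⁹ N·m

Dipole B is on the axis of dipole A, so B₁ there is axial: B₁ = (μ₀/4π)·2m₁/r³ along +z.
B₁ = 2(10⁻⁷)(0.00598)/(0.992)³ = 1.225×10⁻⁹ T.
τ = m₂ B₁ sinθ.
τ = (0.993)(1.225×10⁻⁹)·sin73° = 1.163×10⁻⁹ N·m.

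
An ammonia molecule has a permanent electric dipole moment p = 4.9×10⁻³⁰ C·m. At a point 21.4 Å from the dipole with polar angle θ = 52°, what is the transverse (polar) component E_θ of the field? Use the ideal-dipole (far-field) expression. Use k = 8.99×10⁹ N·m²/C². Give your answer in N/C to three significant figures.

For a dipole, E_θ = (kp sinθ)/r³.
kp/r³ = (8.99×10⁹)(4.90×10⁻³⁰)/(2.14×10⁻⁹)³ = 4.495×10⁶ N/C.
E_θ = 4.495×10⁶·sin52° = 3.542×10⁶ N/C.

E_θ ≈ 3.54×10⁶ N/C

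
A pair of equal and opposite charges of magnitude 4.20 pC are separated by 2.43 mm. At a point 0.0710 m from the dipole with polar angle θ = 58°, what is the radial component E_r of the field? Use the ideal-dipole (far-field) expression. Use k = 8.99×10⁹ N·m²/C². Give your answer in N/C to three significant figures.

E_r ≈ 0.272 N/C

Dipole moment p = qd = (4.20×10⁻¹² C)(0.00243 m) = 1.021×10⁻¹⁴ C·m.
For a dipole, E_r = (2kp cosθ)/r³.
kp/r³ = (8.99×10⁹)(1.021×10⁻¹⁴)/(0.0710)³ = 0.2565 N/C.
E_r = 2·0.2565·cos58° = 0.2718 N/C.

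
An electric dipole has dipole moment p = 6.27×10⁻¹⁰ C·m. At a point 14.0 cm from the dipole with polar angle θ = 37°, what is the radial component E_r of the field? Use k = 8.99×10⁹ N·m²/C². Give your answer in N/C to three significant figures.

For a dipole, E_r = (2kp cosθ)/r³.
kp/r³ = (8.99×10⁹)(6.27×10⁻¹⁰)/(0.140)³ = 2054 N/C.
E_r = 2·2054·cos37° = 3281 N/C.

E_r ≈ 3280 N/C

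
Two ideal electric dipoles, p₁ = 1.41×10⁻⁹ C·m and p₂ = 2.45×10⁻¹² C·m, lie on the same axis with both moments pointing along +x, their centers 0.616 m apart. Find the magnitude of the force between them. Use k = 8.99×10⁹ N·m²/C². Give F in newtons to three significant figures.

F ≈ 1.29×10⁻⁹ N

On-axis field of dipole 1 at distance r: E = 2kp₁/r³. Force on dipole 2 is F = p₂·dE/dr (gradient along axis).
dE/dr = −6kp₁/r⁴, so |F| = 6kp₁p₂/r⁴ (attractive for aligned moments).
F = 6(8.99×10⁹)(1.41×10⁻⁹)(2.45×10⁻¹²)/(0.616)⁴ = 1.294×10⁻⁹ N.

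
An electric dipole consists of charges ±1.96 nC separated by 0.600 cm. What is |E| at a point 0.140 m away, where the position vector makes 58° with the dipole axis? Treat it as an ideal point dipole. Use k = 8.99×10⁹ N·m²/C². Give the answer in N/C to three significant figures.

Dipole moment p = qd = (1.96×10⁻⁹ C)(0.00600 m) = 1.176×10⁻¹¹ C·m.
At angle θ the dipole field magnitude is E = (kp/r³)·√(1 + 3cos²θ).
kp/r³ = (8.99×10⁹)(1.176×10⁻¹¹) / (0.140)³ = 38.53 N/C.
√(1 + 3cos²58°) = √(1 + 3·0.2808) = √1.8424 ≈ 1.3574.
E ≈ 38.53 × 1.357 = 52.30 N/C.

E ≈ 52.3 N/C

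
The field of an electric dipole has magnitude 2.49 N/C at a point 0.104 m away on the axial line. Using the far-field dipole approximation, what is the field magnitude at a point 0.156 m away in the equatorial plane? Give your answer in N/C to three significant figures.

Dipole fields scale as 1/r³ in the far field.
The axial field is twice the equatorial field at the same r, so the geometry factor is 1/2.
E₂ = E₁ · (1/2) · (r₁/r₂)³ = 2.49 · 0.5 · (0.104/0.156)³.
(r₁/r₂)³ = (0.6667)³ = 0.2963.
E₂ ≈ 0.3689 N/C.

E ≈ 0.369 N/C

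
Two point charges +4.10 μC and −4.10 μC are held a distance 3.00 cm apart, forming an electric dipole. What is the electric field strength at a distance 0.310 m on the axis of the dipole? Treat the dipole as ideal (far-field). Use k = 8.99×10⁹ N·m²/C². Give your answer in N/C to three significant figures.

E ≈ 7.42×10⁴ N/C

Dipole moment p = qd = (4.10×10⁻⁶ C)(0.0300 m) = 1.23×10⁻⁷ C·m.
On the dipole axis E = 2kp/r³.
E = 2·(8.99×10⁹)(1.23×10⁻⁷) / (0.310)³ = 7.424×10⁴ N/C.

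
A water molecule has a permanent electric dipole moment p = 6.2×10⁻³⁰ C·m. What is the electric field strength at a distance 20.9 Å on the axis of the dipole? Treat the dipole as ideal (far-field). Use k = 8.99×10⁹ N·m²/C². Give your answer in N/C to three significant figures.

E ≈ 1.22×10⁷ N/C

On the dipole axis E = 2kp/r³.
E = 2·(8.99×10⁹)(6.20×10⁻³⁰) / (2.09×10⁻⁹)³ = 1.221×10⁷ N/C.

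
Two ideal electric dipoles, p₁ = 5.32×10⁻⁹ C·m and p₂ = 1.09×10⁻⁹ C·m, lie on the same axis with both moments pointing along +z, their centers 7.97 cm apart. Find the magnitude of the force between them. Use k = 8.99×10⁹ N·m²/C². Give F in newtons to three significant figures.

F ≈ 0.00775 N

On-axis field of dipole 1 at distance r: E = 2kp₁/r³. Force on dipole 2 is F = p₂·dE/dr (gradient along axis).
dE/dr = −6kp₁/r⁴, so |F| = 6kp₁p₂/r⁴ (attractive for aligned moments).
F = 6(8.99×10⁹)(5.32×10⁻⁹)(1.09×10⁻⁹)/(0.0797)⁴ = 0.007752 N.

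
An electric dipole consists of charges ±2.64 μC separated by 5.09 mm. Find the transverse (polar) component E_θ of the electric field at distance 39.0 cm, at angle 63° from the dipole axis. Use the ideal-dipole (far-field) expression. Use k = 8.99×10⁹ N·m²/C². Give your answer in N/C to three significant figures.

Dipole moment p = qd = (2.64×10⁻⁶ C)(0.00509 m) = 1.344×10⁻⁸ C·m.
For a dipole, E_θ = (kp sinθ)/r³.
kp/r³ = (8.99×10⁹)(1.344×10⁻⁸)/(0.390)³ = 2037 N/C.
E_θ = 2037·sin63° = 1815 N/C.

E_θ ≈ 1810 N/C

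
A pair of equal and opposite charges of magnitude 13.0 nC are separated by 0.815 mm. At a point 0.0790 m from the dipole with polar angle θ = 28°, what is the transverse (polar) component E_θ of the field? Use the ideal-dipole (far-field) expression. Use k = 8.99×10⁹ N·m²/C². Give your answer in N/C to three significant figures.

E_θ ≈ 90.7 N/C

Dipole moment p = qd = (1.30×10⁻⁸ C)(8.15×10⁻⁴ m) = 1.06×10⁻¹¹ C·m.
For a dipole, E_θ = (kp sinθ)/r³.
kp/r³ = (8.99×10⁹)(1.06×10⁻¹¹)/(0.0790)³ = 193.3 N/C.
E_θ = 193.3·sin28° = 90.74 N/C.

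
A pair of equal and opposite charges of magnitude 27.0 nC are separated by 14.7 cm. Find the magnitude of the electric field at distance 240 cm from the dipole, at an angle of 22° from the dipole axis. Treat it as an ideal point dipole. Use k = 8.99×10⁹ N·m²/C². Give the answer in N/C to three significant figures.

E ≈ 4.88 N/C

Dipole moment p = qd = (2.70×10⁻⁸ C)(0.147 m) = 3.969×10⁻⁹ C·m.
At angle θ the dipole field magnitude is E = (kp/r³)·√(1 + 3cos²θ).
kp/r³ = (8.99×10⁹)(3.969×10⁻⁹) / (2.40)³ = 2.581 N/C.
√(1 + 3cos²22°) = √(1 + 3·0.8597) = √3.5790 ≈ 1.8918.
E ≈ 2.581 × 1.892 = 4.883 N/C.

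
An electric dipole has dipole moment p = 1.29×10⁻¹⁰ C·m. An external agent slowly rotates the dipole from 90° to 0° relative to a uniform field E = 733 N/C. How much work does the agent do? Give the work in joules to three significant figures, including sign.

W ≈ -9.46×10⁻⁸ J

W_ext = ΔU = U(θ₂) − U(θ₁) = −pE cosθ₂ − (−pE cosθ₁) = pE(cosθ₁ − cosθ₂).
W = (1.29×10⁻¹⁰)(733)·(cos90° − cos0°) = (9.456×10⁻⁸)·(-1.0000) = -9.456×10⁻⁸ J.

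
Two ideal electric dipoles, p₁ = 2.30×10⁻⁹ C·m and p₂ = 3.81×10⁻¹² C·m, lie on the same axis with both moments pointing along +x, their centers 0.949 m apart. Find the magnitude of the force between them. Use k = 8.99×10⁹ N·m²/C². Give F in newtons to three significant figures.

F ≈ 5.83×10⁻¹⁰ N

On-axis field of dipole 1 at distance r: E = 2kp₁/r³. Force on dipole 2 is F = p₂·dE/dr (gradient along axis).
dE/dr = −6kp₁/r⁴, so |F| = 6kp₁p₂/r⁴ (attractive for aligned moments).
F = 6(8.99×10⁹)(2.30×10⁻⁹)(3.81×10⁻¹²)/(0.949)⁴ = 5.828×10⁻¹⁰ N.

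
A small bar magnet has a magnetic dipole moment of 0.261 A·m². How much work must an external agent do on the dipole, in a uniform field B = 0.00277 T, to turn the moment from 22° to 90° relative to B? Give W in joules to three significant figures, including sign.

W ≈ 6.70×10⁻⁴ J

W_ext = ΔU = −mB cosθ₂ + mB cosθ₁ = mB(cosθ₁ − cosθ₂).
W = (0.261)(0.00277)·(cos22° − cos90°) = (7.230×10⁻⁴)·(+0.9272) = 6.703×10⁻⁴ J.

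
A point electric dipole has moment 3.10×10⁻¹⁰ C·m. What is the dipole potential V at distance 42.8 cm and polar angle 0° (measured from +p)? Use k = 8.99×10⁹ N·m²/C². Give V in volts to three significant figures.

The dipole potential is V = kp cosθ / r².
V = (8.99×10⁹)(3.10×10⁻¹⁰)·cos0° / (0.428)² = 15.21 V.

V ≈ 15.2 V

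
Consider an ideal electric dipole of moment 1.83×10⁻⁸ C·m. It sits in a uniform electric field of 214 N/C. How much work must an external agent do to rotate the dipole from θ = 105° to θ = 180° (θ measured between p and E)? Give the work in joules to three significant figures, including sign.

W_ext = ΔU = U(θ₂) − U(θ₁) = −pE cosθ₂ − (−pE cosθ₁) = pE(cosθ₁ − cosθ₂).
W = (1.83×10⁻⁸)(214)·(cos105° − cos180°) = (3.916×10⁻⁶)·(+0.7412) = 2.903×10⁻⁶ J.

W ≈ 2.90×10⁻⁶ J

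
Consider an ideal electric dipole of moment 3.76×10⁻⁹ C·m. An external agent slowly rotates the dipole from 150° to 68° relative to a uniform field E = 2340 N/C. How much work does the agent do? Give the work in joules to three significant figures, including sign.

W ≈ -1.09×10⁻⁵ J

W_ext = ΔU = U(θ₂) − U(θ₁) = −pE cosθ₂ − (−pE cosθ₁) = pE(cosθ₁ − cosθ₂).
W = (3.76×10⁻⁹)(2340)·(cos150° − cos68°) = (8.798×10⁻⁶)·(-1.2406) = -1.092×10⁻⁵ J.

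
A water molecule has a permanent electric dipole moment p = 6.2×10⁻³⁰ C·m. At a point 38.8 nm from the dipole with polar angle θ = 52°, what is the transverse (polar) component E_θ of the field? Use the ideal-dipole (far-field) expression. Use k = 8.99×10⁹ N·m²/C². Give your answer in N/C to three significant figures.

For a dipole, E_θ = (kp sinθ)/r³.
kp/r³ = (8.99×10⁹)(6.20×10⁻³⁰)/(3.88×10⁻⁸)³ = 954.2 N/C.
E_θ = 954.2·sin52° = 751.9 N/C.

E_θ ≈ 752 N/C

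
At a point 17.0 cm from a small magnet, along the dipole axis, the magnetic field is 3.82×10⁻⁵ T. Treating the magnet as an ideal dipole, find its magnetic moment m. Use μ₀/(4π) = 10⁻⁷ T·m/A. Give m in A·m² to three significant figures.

On axis B = (μ₀/4π)·2m/r³, so m = Br³·4π/(μ₀·2).
m = (3.82×10⁻⁵)·(0.170)³ / (2·10⁻⁷) = 0.9384 A·m².

m ≈ 0.938 A·m²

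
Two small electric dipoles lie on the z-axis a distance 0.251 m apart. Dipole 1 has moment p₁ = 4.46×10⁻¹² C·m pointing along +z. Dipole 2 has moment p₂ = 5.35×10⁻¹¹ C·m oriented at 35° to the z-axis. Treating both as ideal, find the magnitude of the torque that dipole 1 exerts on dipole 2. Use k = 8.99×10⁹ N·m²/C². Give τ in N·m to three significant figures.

The second dipole sits on the axis of the first, so the field there is axial: E₁ = 2kp₁/r³ along +z.
E₁ = 2(8.99×10⁹)(4.46×10⁻¹²)/(0.251)³ = 5.071 N/C.
Torque on the second dipole: τ = p₂ E₁ sinθ.
τ = (5.35×10⁻¹¹)(5.071)·sin35° = 1.556×10⁻¹⁰ N·m.

τ ≈ 1.56×10⁻¹⁰ N·m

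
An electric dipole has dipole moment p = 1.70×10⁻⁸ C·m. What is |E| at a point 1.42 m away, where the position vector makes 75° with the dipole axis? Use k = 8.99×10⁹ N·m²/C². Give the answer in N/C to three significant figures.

E ≈ 58.5 N/C

At angle θ the dipole field magnitude is E = (kp/r³)·√(1 + 3cos²θ).
kp/r³ = (8.99×10⁹)(1.70×10⁻⁸) / (1.42)³ = 53.38 N/C.
√(1 + 3cos²75°) = √(1 + 3·0.0670) = √1.2010 ≈ 1.0959.
E ≈ 53.38 × 1.096 = 58.49 N/C.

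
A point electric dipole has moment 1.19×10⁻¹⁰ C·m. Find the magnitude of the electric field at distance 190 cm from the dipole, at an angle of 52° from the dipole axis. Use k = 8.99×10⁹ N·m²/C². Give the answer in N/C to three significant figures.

At angle θ the dipole field magnitude is E = (kp/r³)·√(1 + 3cos²θ).
kp/r³ = (8.99×10⁹)(1.19×10⁻¹⁰) / (1.90)³ = 0.1560 N/C.
√(1 + 3cos²52°) = √(1 + 3·0.3790) = √2.1371 ≈ 1.4619.
E ≈ 0.1560 × 1.462 = 0.2280 N/C.

E ≈ 0.228 N/C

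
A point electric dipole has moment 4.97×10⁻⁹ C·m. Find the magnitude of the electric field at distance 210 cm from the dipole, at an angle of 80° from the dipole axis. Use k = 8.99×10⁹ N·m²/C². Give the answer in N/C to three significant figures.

At angle θ the dipole field magnitude is E = (kp/r³)·√(1 + 3cos²θ).
kp/r³ = (8.99×10⁹)(4.97×10⁻⁹) / (2.10)³ = 4.825 N/C.
√(1 + 3cos²80°) = √(1 + 3·0.0302) = √1.0905 ≈ 1.0443.
E ≈ 4.825 × 1.044 = 5.038 N/C.

E ≈ 5.04 N/C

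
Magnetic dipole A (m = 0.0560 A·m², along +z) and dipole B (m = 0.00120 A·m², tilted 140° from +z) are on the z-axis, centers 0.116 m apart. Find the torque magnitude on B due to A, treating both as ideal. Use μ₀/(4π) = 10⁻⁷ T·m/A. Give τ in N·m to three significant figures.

Dipole B is on the axis of dipole A, so B₁ there is axial: B₁ = (μ₀/4π)·2m₁/r³ along +z.
B₁ = 2(10⁻⁷)(0.0560)/(0.116)³ = 7.175×10⁻⁶ T.
τ = m₂ B₁ sinθ.
τ = (0.00120)(7.175×10⁻⁶)·sin140° = 5.535×10⁻⁹ N·m.

τ ≈ 5.53×10⁻⁹ N·m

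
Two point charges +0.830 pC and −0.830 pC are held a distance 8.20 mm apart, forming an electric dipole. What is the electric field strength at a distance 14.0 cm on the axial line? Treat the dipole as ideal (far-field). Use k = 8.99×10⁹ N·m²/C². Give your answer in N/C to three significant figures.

Dipole moment p = qd = (8.30×10⁻¹³ C)(0.00820 m) = 6.806×10⁻¹⁵ C·m.
On the dipole axis E = 2kp/r³.
E = 2·(8.99×10⁹)(6.806×10⁻¹⁵) / (0.140)³ = 0.04460 N/C.

E ≈ 0.0446 N/C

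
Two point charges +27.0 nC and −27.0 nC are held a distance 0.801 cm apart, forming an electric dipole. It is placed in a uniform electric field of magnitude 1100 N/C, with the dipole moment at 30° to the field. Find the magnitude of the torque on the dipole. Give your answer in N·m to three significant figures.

τ ≈ 1.19×10⁻⁷ N·m

Dipole moment p = qd = (2.70×10⁻⁸ C)(0.00801 m) = 2.163×10⁻¹⁰ C·m.
Torque on an electric dipole: τ = pE sinθ.
τ = (2.163×10⁻¹⁰)(1100)·sin30° = 1.190×10⁻⁷ N·m.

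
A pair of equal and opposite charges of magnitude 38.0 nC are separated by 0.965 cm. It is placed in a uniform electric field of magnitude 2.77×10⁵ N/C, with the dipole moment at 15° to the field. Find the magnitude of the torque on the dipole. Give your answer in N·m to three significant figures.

τ ≈ 2.63×10⁻⁵ N·m

Dipole moment p = qd = (3.80×10⁻⁸ C)(0.00965 m) = 3.667×10⁻¹⁰ C·m.
Torque on an electric dipole: τ = pE sinθ.
τ = (3.667×10⁻¹⁰)(2.77×10⁵)·sin15° = 2.629×10⁻⁵ N·m.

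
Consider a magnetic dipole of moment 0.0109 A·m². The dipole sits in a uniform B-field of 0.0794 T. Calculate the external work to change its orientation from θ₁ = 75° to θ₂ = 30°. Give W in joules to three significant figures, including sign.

W_ext = ΔU = −mB cosθ₂ + mB cosθ₁ = mB(cosθ₁ − cosθ₂).
W = (0.0109)(0.0794)·(cos75° − cos30°) = (8.655×10⁻⁴)·(-0.6072) = -5.255×10⁻⁴ J.

W ≈ -5.26×10⁻⁴ J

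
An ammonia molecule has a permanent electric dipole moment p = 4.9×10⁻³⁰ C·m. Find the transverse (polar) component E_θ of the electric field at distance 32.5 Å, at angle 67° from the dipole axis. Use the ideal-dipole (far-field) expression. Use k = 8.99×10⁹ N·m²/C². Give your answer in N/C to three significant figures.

For a dipole, E_θ = (kp sinθ)/r³.
kp/r³ = (8.99×10⁹)(4.90×10⁻³⁰)/(3.25×10⁻⁹)³ = 1.283×10⁶ N/C.
E_θ = 1.283×10⁶·sin67° = 1.181×10⁶ N/C.

E_θ ≈ 1.18×10⁶ N/C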